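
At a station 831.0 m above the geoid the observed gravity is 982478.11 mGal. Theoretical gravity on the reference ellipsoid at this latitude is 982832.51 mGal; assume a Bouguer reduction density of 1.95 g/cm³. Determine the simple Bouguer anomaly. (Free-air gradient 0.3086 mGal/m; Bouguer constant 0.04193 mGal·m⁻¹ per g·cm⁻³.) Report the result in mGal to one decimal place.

Free-air correction = 0.3086 × 831.0 = 256.45 mGal
Free-air anomaly = 982478.11 − 982832.51 + (256.45) = -97.95 mGal
Bouguer slab correction = 0.04193 × 1.95 × 831.0 = 67.95 mGal
Simple Bouguer anomaly = -97.95 − (67.95) = -165.90 mGal

-165.9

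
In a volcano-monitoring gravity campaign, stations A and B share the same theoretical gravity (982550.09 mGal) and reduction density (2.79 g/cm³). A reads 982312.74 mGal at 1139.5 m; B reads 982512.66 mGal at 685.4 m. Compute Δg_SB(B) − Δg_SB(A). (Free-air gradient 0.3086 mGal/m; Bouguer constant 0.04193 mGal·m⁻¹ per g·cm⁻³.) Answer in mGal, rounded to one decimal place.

Δg_SB(A) = 982312.74 − 982550.09 + 0.3086×1139.5 − 0.04193×2.79×1139.5 = -19.00 mGal
Δg_SB(B) = 982512.66 − 982550.09 + 0.3086×685.4 − 0.04193×2.79×685.4 = 93.90 mGal
Difference = 93.90 − (-19.00) = 112.90 mGal

112.9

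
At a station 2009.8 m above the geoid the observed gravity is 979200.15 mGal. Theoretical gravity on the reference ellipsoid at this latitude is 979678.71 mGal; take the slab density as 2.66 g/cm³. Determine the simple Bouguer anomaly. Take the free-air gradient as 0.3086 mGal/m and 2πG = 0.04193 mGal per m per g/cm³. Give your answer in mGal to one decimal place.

-82.5

Free-air correction = 0.3086 × 2009.8 = 620.22 mGal
Free-air anomaly = 979200.15 − 979678.71 + (620.22) = 141.66 mGal
Bouguer slab correction = 0.04193 × 2.66 × 2009.8 = 224.16 mGal
Simple Bouguer anomaly = 141.66 − (224.16) = -82.50 mGal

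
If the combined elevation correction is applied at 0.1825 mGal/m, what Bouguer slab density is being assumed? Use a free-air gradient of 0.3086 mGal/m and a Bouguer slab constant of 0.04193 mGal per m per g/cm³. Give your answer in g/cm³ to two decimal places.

3.01

0.1825 = 0.3086 − 0.04193 × ρ
ρ = (0.3086 − 0.1825) / 0.04193 = 3.01 g/cm³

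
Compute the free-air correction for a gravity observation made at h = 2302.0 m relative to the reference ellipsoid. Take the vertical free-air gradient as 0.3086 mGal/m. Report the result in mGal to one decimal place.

710.4

Free-air correction = 0.3086 × 2302.0 = 710.4 mGal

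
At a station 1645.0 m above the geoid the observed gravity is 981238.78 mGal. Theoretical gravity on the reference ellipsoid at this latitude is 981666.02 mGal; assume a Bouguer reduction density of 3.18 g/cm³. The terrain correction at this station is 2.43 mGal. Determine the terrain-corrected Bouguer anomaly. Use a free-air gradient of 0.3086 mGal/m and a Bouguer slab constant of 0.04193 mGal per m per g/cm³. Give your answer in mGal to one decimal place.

Free-air correction = 0.3086 × 1645.0 = 507.65 mGal
Free-air anomaly = 981238.78 − 981666.02 + (507.65) = 80.41 mGal
Bouguer slab correction = 0.04193 × 3.18 × 1645.0 = 219.34 mGal
Simple Bouguer anomaly = 80.41 − (219.34) = -138.93 mGal
Complete Bouguer anomaly = -138.93 + 2.43 = -136.50 mGal

-136.5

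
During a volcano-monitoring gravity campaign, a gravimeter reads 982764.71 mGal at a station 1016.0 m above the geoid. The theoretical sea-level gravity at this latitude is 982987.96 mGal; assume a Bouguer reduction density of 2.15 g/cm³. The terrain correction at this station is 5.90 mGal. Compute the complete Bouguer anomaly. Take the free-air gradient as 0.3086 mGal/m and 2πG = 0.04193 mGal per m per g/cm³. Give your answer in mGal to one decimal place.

Free-air correction = 0.3086 × 1016.0 = 313.54 mGal
Free-air anomaly = 982764.71 − 982987.96 + (313.54) = 90.29 mGal
Bouguer slab correction = 0.04193 × 2.15 × 1016.0 = 91.59 mGal
Simple Bouguer anomaly = 90.29 − (91.59) = -1.30 mGal
Complete Bouguer anomaly = -1.30 + 5.90 = 4.60 mGal

4.6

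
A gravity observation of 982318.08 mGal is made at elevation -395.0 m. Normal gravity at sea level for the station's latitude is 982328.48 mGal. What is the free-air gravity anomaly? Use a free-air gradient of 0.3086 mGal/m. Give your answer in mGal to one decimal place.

Free-air correction = 0.3086 × -395.0 = -121.90 mGal
Free-air anomaly = 982318.08 − 982328.48 + (-121.90) = -132.30 mGal

-132.3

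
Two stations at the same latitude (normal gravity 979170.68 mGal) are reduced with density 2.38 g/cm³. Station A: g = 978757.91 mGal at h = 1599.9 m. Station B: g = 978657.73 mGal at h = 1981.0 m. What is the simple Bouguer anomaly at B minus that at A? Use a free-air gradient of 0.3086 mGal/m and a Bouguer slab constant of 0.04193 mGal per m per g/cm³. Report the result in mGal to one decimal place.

Δg_SB(A) = 978757.91 − 979170.68 + 0.3086×1599.9 − 0.04193×2.38×1599.9 = -78.70 mGal
Δg_SB(B) = 978657.73 − 979170.68 + 0.3086×1981.0 − 0.04193×2.38×1981.0 = -99.30 mGal
Difference = -99.30 − (-78.70) = -20.60 mGal

-20.6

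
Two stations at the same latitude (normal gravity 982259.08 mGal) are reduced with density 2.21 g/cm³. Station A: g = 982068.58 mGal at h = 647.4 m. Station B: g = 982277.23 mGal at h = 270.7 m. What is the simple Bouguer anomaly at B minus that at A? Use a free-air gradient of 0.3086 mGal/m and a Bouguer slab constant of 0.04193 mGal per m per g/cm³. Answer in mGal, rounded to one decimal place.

Δg_SB(A) = 982068.58 − 982259.08 + 0.3086×647.4 − 0.04193×2.21×647.4 = -50.70 mGal
Δg_SB(B) = 982277.23 − 982259.08 + 0.3086×270.7 − 0.04193×2.21×270.7 = 76.60 mGal
Difference = 76.60 − (-50.70) = 127.30 mGal

127.3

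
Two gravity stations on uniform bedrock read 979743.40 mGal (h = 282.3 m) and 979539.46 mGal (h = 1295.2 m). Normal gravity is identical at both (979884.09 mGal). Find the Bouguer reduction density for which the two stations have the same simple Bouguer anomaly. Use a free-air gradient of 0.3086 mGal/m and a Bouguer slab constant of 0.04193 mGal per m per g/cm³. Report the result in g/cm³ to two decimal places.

Δg_obs = 979539.46 − 979743.40 = -203.94 mGal over Δh = 1295.2 − 282.3 = 1012.9 m
Equal Bouguer anomalies ⇒ Δg_obs + (0.3086 − 0.04193ρ)·Δh = 0
0.3086 − 0.04193ρ = −Δg_obs/Δh = 0.20134
ρ = (0.3086 − 0.20134) / 0.04193 = 2.56 g/cm³

2.56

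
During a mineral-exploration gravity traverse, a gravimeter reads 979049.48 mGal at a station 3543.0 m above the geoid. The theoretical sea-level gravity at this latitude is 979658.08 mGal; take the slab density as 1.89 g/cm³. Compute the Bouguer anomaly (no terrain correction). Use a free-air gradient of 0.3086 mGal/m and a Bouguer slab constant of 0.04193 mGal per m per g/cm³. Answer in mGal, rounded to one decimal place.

204.0

Free-air correction = 0.3086 × 3543.0 = 1093.37 mGal
Free-air anomaly = 979049.48 − 979658.08 + (1093.37) = 484.77 mGal
Bouguer slab correction = 0.04193 × 1.89 × 3543.0 = 280.77 mGal
Simple Bouguer anomaly = 484.77 − (280.77) = 204.00 mGal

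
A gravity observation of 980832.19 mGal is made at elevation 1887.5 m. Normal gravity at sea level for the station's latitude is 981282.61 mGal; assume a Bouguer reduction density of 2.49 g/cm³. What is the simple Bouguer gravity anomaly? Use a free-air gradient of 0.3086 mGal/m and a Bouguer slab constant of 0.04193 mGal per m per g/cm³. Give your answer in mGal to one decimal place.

Free-air correction = 0.3086 × 1887.5 = 582.48 mGal
Free-air anomaly = 980832.19 − 981282.61 + (582.48) = 132.06 mGal
Bouguer slab correction = 0.04193 × 2.49 × 1887.5 = 197.07 mGal
Simple Bouguer anomaly = 132.06 − (197.07) = -65.01 mGal

-65.0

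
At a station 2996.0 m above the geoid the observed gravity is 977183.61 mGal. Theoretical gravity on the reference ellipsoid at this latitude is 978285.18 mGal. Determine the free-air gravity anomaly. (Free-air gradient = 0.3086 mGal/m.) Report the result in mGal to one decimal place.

Free-air correction = 0.3086 × 2996.0 = 924.57 mGal
Free-air anomaly = 977183.61 − 978285.18 + (924.57) = -177.00 mGal

-177.0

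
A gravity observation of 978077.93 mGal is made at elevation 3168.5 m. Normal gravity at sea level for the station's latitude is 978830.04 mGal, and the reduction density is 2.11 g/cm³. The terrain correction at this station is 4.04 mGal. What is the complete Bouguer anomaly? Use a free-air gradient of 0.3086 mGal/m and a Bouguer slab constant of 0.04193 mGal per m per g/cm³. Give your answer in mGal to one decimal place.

-50.6

Free-air correction = 0.3086 × 3168.5 = 977.80 mGal
Free-air anomaly = 978077.93 − 978830.04 + (977.80) = 225.69 mGal
Bouguer slab correction = 0.04193 × 2.11 × 3168.5 = 280.32 mGal
Simple Bouguer anomaly = 225.69 − (280.32) = -54.63 mGal
Complete Bouguer anomaly = -54.63 + 4.04 = -50.59 mGal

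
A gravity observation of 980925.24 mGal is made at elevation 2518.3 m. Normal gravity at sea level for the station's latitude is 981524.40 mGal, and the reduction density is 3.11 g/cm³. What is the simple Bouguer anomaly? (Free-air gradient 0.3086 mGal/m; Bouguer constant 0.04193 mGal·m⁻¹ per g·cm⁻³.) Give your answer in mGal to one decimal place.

-150.4

Free-air correction = 0.3086 × 2518.3 = 777.15 mGal
Free-air anomaly = 980925.24 − 981524.40 + (777.15) = 177.99 mGal
Bouguer slab correction = 0.04193 × 3.11 × 2518.3 = 328.39 mGal
Simple Bouguer anomaly = 177.99 − (328.39) = -150.40 mGal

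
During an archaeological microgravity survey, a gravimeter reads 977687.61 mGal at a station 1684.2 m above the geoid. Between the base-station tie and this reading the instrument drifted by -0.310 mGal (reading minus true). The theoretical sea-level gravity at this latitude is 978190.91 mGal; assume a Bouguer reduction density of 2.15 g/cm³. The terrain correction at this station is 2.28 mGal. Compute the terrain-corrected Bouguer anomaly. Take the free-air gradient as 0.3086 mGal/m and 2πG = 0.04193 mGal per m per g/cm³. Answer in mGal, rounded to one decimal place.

Drift-corrected reading = 977687.61 − (-0.310) = 977687.920 mGal
Free-air correction = 0.3086 × 1684.2 = 519.74 mGal
Free-air anomaly = 977687.920 − 978190.91 + (519.74) = 16.750 mGal
Bouguer slab correction = 0.04193 × 2.15 × 1684.2 = 151.83 mGal
Simple Bouguer anomaly = 16.750 − (151.83) = -135.080 mGal
Complete Bouguer anomaly = -135.080 + 2.28 = -132.800 mGal

-132.8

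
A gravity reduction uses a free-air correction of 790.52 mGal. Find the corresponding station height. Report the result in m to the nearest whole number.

h = 790.52 / 0.3086 = 2561.63 m

2562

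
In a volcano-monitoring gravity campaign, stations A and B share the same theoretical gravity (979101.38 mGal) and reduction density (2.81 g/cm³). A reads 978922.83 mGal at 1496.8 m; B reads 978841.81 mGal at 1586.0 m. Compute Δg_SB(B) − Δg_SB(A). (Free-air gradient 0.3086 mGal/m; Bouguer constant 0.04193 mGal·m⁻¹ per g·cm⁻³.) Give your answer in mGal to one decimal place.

Δg_SB(A) = 978922.83 − 979101.38 + 0.3086×1496.8 − 0.04193×2.81×1496.8 = 107.00 mGal
Δg_SB(B) = 978841.81 − 979101.38 + 0.3086×1586.0 − 0.04193×2.81×1586.0 = 43.00 mGal
Difference = 43.00 − (107.00) = -64.00 mGal

-64.0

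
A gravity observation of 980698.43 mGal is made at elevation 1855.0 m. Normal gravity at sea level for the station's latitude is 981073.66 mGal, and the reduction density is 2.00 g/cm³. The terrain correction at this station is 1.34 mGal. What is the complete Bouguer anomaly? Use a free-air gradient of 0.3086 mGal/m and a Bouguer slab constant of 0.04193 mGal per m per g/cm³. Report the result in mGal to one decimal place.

Free-air correction = 0.3086 × 1855.0 = 572.45 mGal
Free-air anomaly = 980698.43 − 981073.66 + (572.45) = 197.22 mGal
Bouguer slab correction = 0.04193 × 2.00 × 1855.0 = 155.56 mGal
Simple Bouguer anomaly = 197.22 − (155.56) = 41.66 mGal
Complete Bouguer anomaly = 41.66 + 1.34 = 43.00 mGal

43.0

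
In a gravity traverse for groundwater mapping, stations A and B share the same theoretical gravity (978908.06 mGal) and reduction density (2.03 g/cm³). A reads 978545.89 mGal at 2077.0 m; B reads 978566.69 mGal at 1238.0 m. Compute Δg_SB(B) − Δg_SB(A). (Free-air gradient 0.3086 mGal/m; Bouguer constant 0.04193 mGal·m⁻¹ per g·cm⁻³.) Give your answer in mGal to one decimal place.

-166.7

Δg_SB(A) = 978545.89 − 978908.06 + 0.3086×2077.0 − 0.04193×2.03×2077.0 = 102.00 mGal
Δg_SB(B) = 978566.69 − 978908.06 + 0.3086×1238.0 − 0.04193×2.03×1238.0 = -64.70 mGal
Difference = -64.70 − (102.00) = -166.70 mGal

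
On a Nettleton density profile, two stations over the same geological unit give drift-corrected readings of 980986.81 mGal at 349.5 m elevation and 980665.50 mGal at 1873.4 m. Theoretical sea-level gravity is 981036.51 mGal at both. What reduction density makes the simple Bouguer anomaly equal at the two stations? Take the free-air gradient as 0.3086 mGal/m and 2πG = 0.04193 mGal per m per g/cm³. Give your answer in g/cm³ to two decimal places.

2.33

Δg_obs = 980665.50 − 980986.81 = -321.31 mGal over Δh = 1873.4 − 349.5 = 1523.9 m
Equal Bouguer anomalies ⇒ Δg_obs + (0.3086 − 0.04193ρ)·Δh = 0
0.3086 − 0.04193ρ = −Δg_obs/Δh = 0.21085
ρ = (0.3086 − 0.21085) / 0.04193 = 2.33 g/cm³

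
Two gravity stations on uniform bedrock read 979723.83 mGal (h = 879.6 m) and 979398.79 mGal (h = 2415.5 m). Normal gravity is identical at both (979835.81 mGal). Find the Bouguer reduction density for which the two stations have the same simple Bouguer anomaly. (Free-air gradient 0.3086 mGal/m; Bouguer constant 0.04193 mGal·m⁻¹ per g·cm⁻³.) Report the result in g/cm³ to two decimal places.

2.31

Δg_obs = 979398.79 − 979723.83 = -325.04 mGal over Δh = 2415.5 − 879.6 = 1535.9 m
Equal Bouguer anomalies ⇒ Δg_obs + (0.3086 − 0.04193ρ)·Δh = 0
0.3086 − 0.04193ρ = −Δg_obs/Δh = 0.21163
ρ = (0.3086 − 0.21163) / 0.04193 = 2.31 g/cm³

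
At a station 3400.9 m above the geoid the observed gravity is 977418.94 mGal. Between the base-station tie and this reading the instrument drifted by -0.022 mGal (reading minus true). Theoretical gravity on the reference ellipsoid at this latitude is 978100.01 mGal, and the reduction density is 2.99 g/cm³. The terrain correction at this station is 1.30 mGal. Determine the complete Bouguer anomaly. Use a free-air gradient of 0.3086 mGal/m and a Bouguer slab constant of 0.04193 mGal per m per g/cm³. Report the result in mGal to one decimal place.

Drift-corrected reading = 977418.94 − (-0.022) = 977418.962 mGal
Free-air correction = 0.3086 × 3400.9 = 1049.52 mGal
Free-air anomaly = 977418.962 − 978100.01 + (1049.52) = 368.472 mGal
Bouguer slab correction = 0.04193 × 2.99 × 3400.9 = 426.37 mGal
Simple Bouguer anomaly = 368.472 − (426.37) = -57.898 mGal
Complete Bouguer anomaly = -57.898 + 1.30 = -56.598 mGal

-56.6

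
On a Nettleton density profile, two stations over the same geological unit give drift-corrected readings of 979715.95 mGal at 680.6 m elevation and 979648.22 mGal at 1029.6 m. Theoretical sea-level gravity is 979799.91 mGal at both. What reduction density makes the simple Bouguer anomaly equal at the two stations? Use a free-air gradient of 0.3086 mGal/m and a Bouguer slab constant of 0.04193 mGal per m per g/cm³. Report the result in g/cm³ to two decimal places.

2.73

Δg_obs = 979648.22 − 979715.95 = -67.73 mGal over Δh = 1029.6 − 680.6 = 349.0 m
Equal Bouguer anomalies ⇒ Δg_obs + (0.3086 − 0.04193ρ)·Δh = 0
0.3086 − 0.04193ρ = −Δg_obs/Δh = 0.19407
ρ = (0.3086 − 0.19407) / 0.04193 = 2.73 g/cm³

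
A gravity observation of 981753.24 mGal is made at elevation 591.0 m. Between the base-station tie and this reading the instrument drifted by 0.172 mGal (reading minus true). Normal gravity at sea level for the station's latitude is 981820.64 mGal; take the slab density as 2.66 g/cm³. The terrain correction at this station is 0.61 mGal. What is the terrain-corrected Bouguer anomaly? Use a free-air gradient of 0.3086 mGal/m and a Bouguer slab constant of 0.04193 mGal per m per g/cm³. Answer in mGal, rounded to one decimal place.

49.5

Drift-corrected reading = 981753.24 − (0.172) = 981753.068 mGal
Free-air correction = 0.3086 × 591.0 = 182.38 mGal
Free-air anomaly = 981753.068 − 981820.64 + (182.38) = 114.808 mGal
Bouguer slab correction = 0.04193 × 2.66 × 591.0 = 65.92 mGal
Simple Bouguer anomaly = 114.808 − (65.92) = 48.888 mGal
Complete Bouguer anomaly = 48.888 + 0.61 = 49.498 mGal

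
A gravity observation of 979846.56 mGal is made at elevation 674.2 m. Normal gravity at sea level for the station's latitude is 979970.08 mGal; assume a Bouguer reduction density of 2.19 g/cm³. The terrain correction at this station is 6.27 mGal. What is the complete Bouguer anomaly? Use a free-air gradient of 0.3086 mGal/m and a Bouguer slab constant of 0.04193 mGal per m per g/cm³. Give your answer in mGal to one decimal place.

28.9

Free-air correction = 0.3086 × 674.2 = 208.06 mGal
Free-air anomaly = 979846.56 − 979970.08 + (208.06) = 84.54 mGal
Bouguer slab correction = 0.04193 × 2.19 × 674.2 = 61.91 mGal
Simple Bouguer anomaly = 84.54 − (61.91) = 22.63 mGal
Complete Bouguer anomaly = 22.63 + 6.27 = 28.90 mGal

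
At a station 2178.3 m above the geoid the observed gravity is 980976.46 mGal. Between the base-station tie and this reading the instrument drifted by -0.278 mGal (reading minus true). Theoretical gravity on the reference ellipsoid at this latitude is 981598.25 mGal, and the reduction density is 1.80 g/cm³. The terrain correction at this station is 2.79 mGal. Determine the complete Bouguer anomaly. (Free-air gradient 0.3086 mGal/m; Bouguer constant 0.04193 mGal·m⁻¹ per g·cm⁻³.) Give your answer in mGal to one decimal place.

-110.9

Drift-corrected reading = 980976.46 − (-0.278) = 980976.738 mGal
Free-air correction = 0.3086 × 2178.3 = 672.22 mGal
Free-air anomaly = 980976.738 − 981598.25 + (672.22) = 50.708 mGal
Bouguer slab correction = 0.04193 × 1.80 × 2178.3 = 164.41 mGal
Simple Bouguer anomaly = 50.708 − (164.41) = -113.702 mGal
Complete Bouguer anomaly = -113.702 + 2.79 = -110.912 mGal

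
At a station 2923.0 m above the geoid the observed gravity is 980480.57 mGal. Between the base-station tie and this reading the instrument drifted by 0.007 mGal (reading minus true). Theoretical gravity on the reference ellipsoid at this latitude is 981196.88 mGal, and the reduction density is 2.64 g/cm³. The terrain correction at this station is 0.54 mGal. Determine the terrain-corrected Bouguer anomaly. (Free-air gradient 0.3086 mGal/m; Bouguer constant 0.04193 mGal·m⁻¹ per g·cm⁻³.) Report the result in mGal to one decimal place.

Drift-corrected reading = 980480.57 − (0.007) = 980480.563 mGal
Free-air correction = 0.3086 × 2923.0 = 902.04 mGal
Free-air anomaly = 980480.563 − 981196.88 + (902.04) = 185.723 mGal
Bouguer slab correction = 0.04193 × 2.64 × 2923.0 = 323.56 mGal
Simple Bouguer anomaly = 185.723 − (323.56) = -137.837 mGal
Complete Bouguer anomaly = -137.837 + 0.54 = -137.297 mGal

-137.3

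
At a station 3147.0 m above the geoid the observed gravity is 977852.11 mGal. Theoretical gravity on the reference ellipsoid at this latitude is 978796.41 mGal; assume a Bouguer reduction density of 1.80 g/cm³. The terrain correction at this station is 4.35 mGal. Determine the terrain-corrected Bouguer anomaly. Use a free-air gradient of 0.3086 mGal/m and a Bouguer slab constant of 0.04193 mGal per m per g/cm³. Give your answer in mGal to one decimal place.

Free-air correction = 0.3086 × 3147.0 = 971.16 mGal
Free-air anomaly = 977852.11 − 978796.41 + (971.16) = 26.86 mGal
Bouguer slab correction = 0.04193 × 1.80 × 3147.0 = 237.52 mGal
Simple Bouguer anomaly = 26.86 − (237.52) = -210.66 mGal
Complete Bouguer anomaly = -210.66 + 4.35 = -206.31 mGal

-206.3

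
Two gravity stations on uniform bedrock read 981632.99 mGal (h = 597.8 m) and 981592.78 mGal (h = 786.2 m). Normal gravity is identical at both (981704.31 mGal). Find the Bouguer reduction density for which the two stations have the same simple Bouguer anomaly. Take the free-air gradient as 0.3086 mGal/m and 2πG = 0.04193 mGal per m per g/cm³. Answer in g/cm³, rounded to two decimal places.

2.27

Δg_obs = 981592.78 − 981632.99 = -40.21 mGal over Δh = 786.2 − 597.8 = 188.4 m
Equal Bouguer anomalies ⇒ Δg_obs + (0.3086 − 0.04193ρ)·Δh = 0
0.3086 − 0.04193ρ = −Δg_obs/Δh = 0.21343
ρ = (0.3086 − 0.21343) / 0.04193 = 2.27 g/cm³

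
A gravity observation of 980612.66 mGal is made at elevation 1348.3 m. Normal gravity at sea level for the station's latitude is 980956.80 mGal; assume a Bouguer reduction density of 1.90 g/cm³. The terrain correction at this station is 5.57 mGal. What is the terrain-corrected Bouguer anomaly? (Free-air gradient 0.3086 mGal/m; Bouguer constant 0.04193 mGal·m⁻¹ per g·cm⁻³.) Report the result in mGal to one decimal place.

Free-air correction = 0.3086 × 1348.3 = 416.09 mGal
Free-air anomaly = 980612.66 − 980956.80 + (416.09) = 71.95 mGal
Bouguer slab correction = 0.04193 × 1.90 × 1348.3 = 107.42 mGal
Simple Bouguer anomaly = 71.95 − (107.42) = -35.47 mGal
Complete Bouguer anomaly = -35.47 + 5.57 = -29.90 mGal

-29.9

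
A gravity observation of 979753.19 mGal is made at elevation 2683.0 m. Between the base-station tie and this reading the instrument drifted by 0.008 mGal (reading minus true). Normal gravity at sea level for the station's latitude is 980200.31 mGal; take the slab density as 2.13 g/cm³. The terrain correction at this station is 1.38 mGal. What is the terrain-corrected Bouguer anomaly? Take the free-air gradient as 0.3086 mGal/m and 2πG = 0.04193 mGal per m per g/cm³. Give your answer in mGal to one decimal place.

142.6

Drift-corrected reading = 979753.19 − (0.008) = 979753.182 mGal
Free-air correction = 0.3086 × 2683.0 = 827.97 mGal
Free-air anomaly = 979753.182 − 980200.31 + (827.97) = 380.842 mGal
Bouguer slab correction = 0.04193 × 2.13 × 2683.0 = 239.62 mGal
Simple Bouguer anomaly = 380.842 − (239.62) = 141.222 mGal
Complete Bouguer anomaly = 141.222 + 1.38 = 142.602 mGal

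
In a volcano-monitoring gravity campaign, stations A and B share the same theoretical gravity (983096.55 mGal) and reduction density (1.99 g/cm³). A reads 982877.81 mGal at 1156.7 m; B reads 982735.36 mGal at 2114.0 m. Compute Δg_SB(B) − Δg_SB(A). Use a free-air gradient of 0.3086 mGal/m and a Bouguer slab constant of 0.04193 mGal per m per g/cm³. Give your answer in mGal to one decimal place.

Δg_SB(A) = 982877.81 − 983096.55 + 0.3086×1156.7 − 0.04193×1.99×1156.7 = 41.70 mGal
Δg_SB(B) = 982735.36 − 983096.55 + 0.3086×2114.0 − 0.04193×1.99×2114.0 = 114.80 mGal
Difference = 114.80 − (41.70) = 73.10 mGal

73.1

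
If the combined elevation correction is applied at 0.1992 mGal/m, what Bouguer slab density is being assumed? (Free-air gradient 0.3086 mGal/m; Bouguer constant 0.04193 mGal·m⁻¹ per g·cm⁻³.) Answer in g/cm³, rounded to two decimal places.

0.1992 = 0.3086 − 0.04193 × ρ
ρ = (0.3086 − 0.1992) / 0.04193 = 2.61 g/cm³

2.61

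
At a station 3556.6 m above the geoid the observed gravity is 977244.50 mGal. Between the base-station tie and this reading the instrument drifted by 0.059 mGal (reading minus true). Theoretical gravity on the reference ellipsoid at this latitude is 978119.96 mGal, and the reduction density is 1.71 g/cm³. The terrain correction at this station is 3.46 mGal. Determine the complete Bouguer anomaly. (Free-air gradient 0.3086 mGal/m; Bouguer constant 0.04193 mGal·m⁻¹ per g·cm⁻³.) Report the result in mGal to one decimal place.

-29.5

Drift-corrected reading = 977244.50 − (0.059) = 977244.441 mGal
Free-air correction = 0.3086 × 3556.6 = 1097.57 mGal
Free-air anomaly = 977244.441 − 978119.96 + (1097.57) = 222.051 mGal
Bouguer slab correction = 0.04193 × 1.71 × 3556.6 = 255.01 mGal
Simple Bouguer anomaly = 222.051 − (255.01) = -32.959 mGal
Complete Bouguer anomaly = -32.959 + 3.46 = -29.499 mGal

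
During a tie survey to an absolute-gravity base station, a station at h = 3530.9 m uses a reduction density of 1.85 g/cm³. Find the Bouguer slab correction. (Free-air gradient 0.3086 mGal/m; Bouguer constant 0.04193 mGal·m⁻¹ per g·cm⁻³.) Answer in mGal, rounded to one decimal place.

273.9

Bouguer slab correction = 0.04193 × 1.85 × 3530.9 = 273.9 mGal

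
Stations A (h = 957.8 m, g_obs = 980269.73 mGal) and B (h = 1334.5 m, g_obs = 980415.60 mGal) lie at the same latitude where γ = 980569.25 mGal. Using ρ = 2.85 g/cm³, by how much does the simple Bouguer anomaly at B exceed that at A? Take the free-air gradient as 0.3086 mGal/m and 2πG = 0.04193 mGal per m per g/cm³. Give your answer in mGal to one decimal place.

Δg_SB(A) = 980269.73 − 980569.25 + 0.3086×957.8 − 0.04193×2.85×957.8 = -118.40 mGal
Δg_SB(B) = 980415.60 − 980569.25 + 0.3086×1334.5 − 0.04193×2.85×1334.5 = 98.70 mGal
Difference = 98.70 − (-118.40) = 217.10 mGal

217.1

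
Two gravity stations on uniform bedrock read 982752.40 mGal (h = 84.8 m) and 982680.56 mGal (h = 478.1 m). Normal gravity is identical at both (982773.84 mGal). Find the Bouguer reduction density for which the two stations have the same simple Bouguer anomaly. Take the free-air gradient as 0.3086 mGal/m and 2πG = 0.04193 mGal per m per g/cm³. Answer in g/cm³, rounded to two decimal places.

3.00

Δg_obs = 982680.56 − 982752.40 = -71.84 mGal over Δh = 478.1 − 84.8 = 393.3 m
Equal Bouguer anomalies ⇒ Δg_obs + (0.3086 − 0.04193ρ)·Δh = 0
0.3086 − 0.04193ρ = −Δg_obs/Δh = 0.18266
ρ = (0.3086 − 0.18266) / 0.04193 = 3.00 g/cm³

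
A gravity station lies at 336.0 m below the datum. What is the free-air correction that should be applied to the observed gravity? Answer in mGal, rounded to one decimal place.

Free-air correction = 0.3086 × -336.0 = -103.7 mGal

-103.7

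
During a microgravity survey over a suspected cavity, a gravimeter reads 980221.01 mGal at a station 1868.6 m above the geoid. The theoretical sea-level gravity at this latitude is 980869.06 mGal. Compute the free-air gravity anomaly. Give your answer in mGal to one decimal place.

-71.4

Free-air correction = 0.3086 × 1868.6 = 576.65 mGal
Free-air anomaly = 980221.01 − 980869.06 + (576.65) = -71.40 mGal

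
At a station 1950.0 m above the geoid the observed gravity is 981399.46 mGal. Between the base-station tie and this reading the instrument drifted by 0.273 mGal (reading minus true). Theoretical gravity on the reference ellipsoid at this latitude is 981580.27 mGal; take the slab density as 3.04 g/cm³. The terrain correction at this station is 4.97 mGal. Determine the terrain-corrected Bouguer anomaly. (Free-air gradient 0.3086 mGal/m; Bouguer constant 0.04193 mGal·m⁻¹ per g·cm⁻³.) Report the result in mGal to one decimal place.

Drift-corrected reading = 981399.46 − (0.273) = 981399.187 mGal
Free-air correction = 0.3086 × 1950.0 = 601.77 mGal
Free-air anomaly = 981399.187 − 981580.27 + (601.77) = 420.687 mGal
Bouguer slab correction = 0.04193 × 3.04 × 1950.0 = 248.56 mGal
Simple Bouguer anomaly = 420.687 − (248.56) = 172.127 mGal
Complete Bouguer anomaly = 172.127 + 4.97 = 177.097 mGal

177.1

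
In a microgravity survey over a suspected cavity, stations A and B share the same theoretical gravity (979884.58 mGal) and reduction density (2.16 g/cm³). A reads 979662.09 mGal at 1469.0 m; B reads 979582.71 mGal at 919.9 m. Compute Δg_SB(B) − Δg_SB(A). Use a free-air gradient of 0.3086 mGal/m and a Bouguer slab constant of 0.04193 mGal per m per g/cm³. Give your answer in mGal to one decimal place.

-199.1

Δg_SB(A) = 979662.09 − 979884.58 + 0.3086×1469.0 − 0.04193×2.16×1469.0 = 97.80 mGal
Δg_SB(B) = 979582.71 − 979884.58 + 0.3086×919.9 − 0.04193×2.16×919.9 = -101.30 mGal
Difference = -101.30 − (97.80) = -199.10 mGal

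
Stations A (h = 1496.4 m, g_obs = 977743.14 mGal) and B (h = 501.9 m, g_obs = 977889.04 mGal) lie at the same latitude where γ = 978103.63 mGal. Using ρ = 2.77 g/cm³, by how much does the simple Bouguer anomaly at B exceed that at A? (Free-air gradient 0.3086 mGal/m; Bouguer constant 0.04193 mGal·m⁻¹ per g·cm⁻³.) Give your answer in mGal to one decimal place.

-45.5

Δg_SB(A) = 977743.14 − 978103.63 + 0.3086×1496.4 − 0.04193×2.77×1496.4 = -72.50 mGal
Δg_SB(B) = 977889.04 − 978103.63 + 0.3086×501.9 − 0.04193×2.77×501.9 = -118.00 mGal
Difference = -118.00 − (-72.50) = -45.50 mGal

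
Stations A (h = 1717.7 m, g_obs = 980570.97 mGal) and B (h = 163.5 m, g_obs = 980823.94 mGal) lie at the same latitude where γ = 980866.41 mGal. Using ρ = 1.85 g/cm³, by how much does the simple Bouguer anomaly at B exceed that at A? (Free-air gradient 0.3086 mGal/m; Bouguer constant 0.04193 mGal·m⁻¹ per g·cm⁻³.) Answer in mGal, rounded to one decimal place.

Δg_SB(A) = 980570.97 − 980866.41 + 0.3086×1717.7 − 0.04193×1.85×1717.7 = 101.40 mGal
Δg_SB(B) = 980823.94 − 980866.41 + 0.3086×163.5 − 0.04193×1.85×163.5 = -4.70 mGal
Difference = -4.70 − (101.40) = -106.10 mGal

-106.1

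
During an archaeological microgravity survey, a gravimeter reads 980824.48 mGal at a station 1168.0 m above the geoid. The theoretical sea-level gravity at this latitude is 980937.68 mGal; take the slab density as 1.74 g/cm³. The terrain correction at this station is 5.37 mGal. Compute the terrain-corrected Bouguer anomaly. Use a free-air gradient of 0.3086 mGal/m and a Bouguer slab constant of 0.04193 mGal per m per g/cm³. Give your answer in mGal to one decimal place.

167.4

Free-air correction = 0.3086 × 1168.0 = 360.44 mGal
Free-air anomaly = 980824.48 − 980937.68 + (360.44) = 247.24 mGal
Bouguer slab correction = 0.04193 × 1.74 × 1168.0 = 85.22 mGal
Simple Bouguer anomaly = 247.24 − (85.22) = 162.02 mGal
Complete Bouguer anomaly = 162.02 + 5.37 = 167.39 mGal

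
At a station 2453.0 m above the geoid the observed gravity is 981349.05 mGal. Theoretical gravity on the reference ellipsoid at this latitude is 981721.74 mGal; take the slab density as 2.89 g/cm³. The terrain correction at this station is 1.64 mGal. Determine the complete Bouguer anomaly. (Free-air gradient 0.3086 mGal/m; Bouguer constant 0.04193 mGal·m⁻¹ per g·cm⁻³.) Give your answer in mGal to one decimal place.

Free-air correction = 0.3086 × 2453.0 = 757.00 mGal
Free-air anomaly = 981349.05 − 981721.74 + (757.00) = 384.31 mGal
Bouguer slab correction = 0.04193 × 2.89 × 2453.0 = 297.25 mGal
Simple Bouguer anomaly = 384.31 − (297.25) = 87.06 mGal
Complete Bouguer anomaly = 87.06 + 1.64 = 88.70 mGal

88.7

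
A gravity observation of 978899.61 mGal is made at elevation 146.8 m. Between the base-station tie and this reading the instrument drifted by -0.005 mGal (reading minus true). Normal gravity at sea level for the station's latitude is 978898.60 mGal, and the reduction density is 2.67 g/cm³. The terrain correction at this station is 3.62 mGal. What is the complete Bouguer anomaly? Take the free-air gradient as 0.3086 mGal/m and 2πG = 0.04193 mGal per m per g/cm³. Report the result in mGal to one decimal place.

Drift-corrected reading = 978899.61 − (-0.005) = 978899.615 mGal
Free-air correction = 0.3086 × 146.8 = 45.30 mGal
Free-air anomaly = 978899.615 − 978898.60 + (45.30) = 46.315 mGal
Bouguer slab correction = 0.04193 × 2.67 × 146.8 = 16.43 mGal
Simple Bouguer anomaly = 46.315 − (16.43) = 29.885 mGal
Complete Bouguer anomaly = 29.885 + 3.62 = 33.505 mGal

33.5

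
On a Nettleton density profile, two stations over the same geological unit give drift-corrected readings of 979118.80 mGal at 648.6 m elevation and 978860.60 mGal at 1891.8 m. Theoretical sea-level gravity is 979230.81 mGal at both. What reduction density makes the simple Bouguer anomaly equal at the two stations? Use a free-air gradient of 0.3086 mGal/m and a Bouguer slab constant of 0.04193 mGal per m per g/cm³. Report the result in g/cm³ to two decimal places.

2.41

Δg_obs = 978860.60 − 979118.80 = -258.20 mGal over Δh = 1891.8 − 648.6 = 1243.2 m
Equal Bouguer anomalies ⇒ Δg_obs + (0.3086 − 0.04193ρ)·Δh = 0
0.3086 − 0.04193ρ = −Δg_obs/Δh = 0.20769
ρ = (0.3086 − 0.20769) / 0.04193 = 2.41 g/cm³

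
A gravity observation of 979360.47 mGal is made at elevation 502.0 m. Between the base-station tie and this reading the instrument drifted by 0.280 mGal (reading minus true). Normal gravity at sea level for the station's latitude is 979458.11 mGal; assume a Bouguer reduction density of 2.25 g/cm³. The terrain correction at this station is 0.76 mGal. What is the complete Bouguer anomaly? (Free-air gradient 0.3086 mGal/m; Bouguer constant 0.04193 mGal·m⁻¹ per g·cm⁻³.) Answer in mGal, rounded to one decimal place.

Drift-corrected reading = 979360.47 − (0.280) = 979360.190 mGal
Free-air correction = 0.3086 × 502.0 = 154.92 mGal
Free-air anomaly = 979360.190 − 979458.11 + (154.92) = 57.000 mGal
Bouguer slab correction = 0.04193 × 2.25 × 502.0 = 47.36 mGal
Simple Bouguer anomaly = 57.000 − (47.36) = 9.640 mGal
Complete Bouguer anomaly = 9.640 + 0.76 = 10.400 mGal

10.4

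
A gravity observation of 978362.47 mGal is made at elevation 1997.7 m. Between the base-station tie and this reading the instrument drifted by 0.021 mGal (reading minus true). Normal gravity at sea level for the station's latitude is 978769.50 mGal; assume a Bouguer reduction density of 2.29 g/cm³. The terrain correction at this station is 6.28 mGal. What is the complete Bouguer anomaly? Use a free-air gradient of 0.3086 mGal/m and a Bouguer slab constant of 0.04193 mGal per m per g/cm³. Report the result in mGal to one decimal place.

23.9

Drift-corrected reading = 978362.47 − (0.021) = 978362.449 mGal
Free-air correction = 0.3086 × 1997.7 = 616.49 mGal
Free-air anomaly = 978362.449 − 978769.50 + (616.49) = 209.439 mGal
Bouguer slab correction = 0.04193 × 2.29 × 1997.7 = 191.82 mGal
Simple Bouguer anomaly = 209.439 − (191.82) = 17.619 mGal
Complete Bouguer anomaly = 17.619 + 6.28 = 23.899 mGal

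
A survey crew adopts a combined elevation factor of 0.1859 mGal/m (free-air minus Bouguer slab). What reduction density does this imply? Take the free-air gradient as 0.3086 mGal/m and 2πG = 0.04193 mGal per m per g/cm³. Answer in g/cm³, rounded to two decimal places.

0.1859 = 0.3086 − 0.04193 × ρ
ρ = (0.3086 − 0.1859) / 0.04193 = 2.93 g/cm³

2.93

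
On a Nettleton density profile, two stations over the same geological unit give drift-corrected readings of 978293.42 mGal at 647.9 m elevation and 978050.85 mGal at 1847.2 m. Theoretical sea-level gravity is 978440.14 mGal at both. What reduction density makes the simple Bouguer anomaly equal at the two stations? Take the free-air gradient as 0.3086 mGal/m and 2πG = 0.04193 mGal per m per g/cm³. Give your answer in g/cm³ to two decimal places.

Δg_obs = 978050.85 − 978293.42 = -242.57 mGal over Δh = 1847.2 − 647.9 = 1199.3 m
Equal Bouguer anomalies ⇒ Δg_obs + (0.3086 − 0.04193ρ)·Δh = 0
0.3086 − 0.04193ρ = −Δg_obs/Δh = 0.20226
ρ = (0.3086 − 0.20226) / 0.04193 = 2.54 g/cm³

2.54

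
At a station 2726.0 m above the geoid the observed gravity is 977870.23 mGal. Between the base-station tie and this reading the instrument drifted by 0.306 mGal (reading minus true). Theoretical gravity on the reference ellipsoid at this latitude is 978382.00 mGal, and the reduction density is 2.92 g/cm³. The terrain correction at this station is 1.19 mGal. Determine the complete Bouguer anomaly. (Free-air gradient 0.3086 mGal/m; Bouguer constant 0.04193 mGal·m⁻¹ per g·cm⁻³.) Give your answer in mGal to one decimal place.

-3.4

Drift-corrected reading = 977870.23 − (0.306) = 977869.924 mGal
Free-air correction = 0.3086 × 2726.0 = 841.24 mGal
Free-air anomaly = 977869.924 − 978382.00 + (841.24) = 329.164 mGal
Bouguer slab correction = 0.04193 × 2.92 × 2726.0 = 333.76 mGal
Simple Bouguer anomaly = 329.164 − (333.76) = -4.596 mGal
Complete Bouguer anomaly = -4.596 + 1.19 = -3.406 mGal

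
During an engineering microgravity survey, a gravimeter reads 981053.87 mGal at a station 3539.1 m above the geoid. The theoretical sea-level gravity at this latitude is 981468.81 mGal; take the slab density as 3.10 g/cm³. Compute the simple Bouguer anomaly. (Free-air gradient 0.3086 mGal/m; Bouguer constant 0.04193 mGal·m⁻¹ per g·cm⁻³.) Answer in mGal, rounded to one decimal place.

217.2

Free-air correction = 0.3086 × 3539.1 = 1092.17 mGal
Free-air anomaly = 981053.87 − 981468.81 + (1092.17) = 677.23 mGal
Bouguer slab correction = 0.04193 × 3.10 × 3539.1 = 460.02 mGal
Simple Bouguer anomaly = 677.23 − (460.02) = 217.21 mGal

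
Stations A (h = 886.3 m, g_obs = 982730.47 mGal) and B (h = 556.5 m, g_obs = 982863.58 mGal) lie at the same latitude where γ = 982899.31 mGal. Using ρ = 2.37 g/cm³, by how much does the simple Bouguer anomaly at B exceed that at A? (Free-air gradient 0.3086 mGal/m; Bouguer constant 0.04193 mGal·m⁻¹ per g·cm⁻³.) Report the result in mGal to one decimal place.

Δg_SB(A) = 982730.47 − 982899.31 + 0.3086×886.3 − 0.04193×2.37×886.3 = 16.60 mGal
Δg_SB(B) = 982863.58 − 982899.31 + 0.3086×556.5 − 0.04193×2.37×556.5 = 80.70 mGal
Difference = 80.70 − (16.60) = 64.10 mGal

64.1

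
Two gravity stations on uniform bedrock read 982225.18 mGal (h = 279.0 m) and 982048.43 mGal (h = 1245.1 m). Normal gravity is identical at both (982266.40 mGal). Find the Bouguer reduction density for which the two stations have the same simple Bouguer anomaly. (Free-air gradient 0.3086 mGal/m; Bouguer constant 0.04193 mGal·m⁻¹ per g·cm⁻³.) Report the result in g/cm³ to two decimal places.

Δg_obs = 982048.43 − 982225.18 = -176.75 mGal over Δh = 1245.1 − 279.0 = 966.1 m
Equal Bouguer anomalies ⇒ Δg_obs + (0.3086 − 0.04193ρ)·Δh = 0
0.3086 − 0.04193ρ = −Δg_obs/Δh = 0.18295
ρ = (0.3086 − 0.18295) / 0.04193 = 3.00 g/cm³

3.00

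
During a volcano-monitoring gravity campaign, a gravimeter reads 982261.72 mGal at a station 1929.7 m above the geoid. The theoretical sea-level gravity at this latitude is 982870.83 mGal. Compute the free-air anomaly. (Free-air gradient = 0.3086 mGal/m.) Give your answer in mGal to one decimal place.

Free-air correction = 0.3086 × 1929.7 = 595.51 mGal
Free-air anomaly = 982261.72 − 982870.83 + (595.51) = -13.60 mGal

-13.6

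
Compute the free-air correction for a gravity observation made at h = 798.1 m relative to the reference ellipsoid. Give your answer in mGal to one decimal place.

246.3

Free-air correction = 0.3086 × 798.1 = 246.3 mGal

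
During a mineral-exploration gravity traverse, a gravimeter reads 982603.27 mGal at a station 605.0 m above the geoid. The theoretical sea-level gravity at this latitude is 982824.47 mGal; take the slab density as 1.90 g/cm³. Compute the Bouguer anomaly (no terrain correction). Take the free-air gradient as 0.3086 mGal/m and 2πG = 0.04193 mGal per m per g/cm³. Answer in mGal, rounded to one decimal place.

Free-air correction = 0.3086 × 605.0 = 186.70 mGal
Free-air anomaly = 982603.27 − 982824.47 + (186.70) = -34.50 mGal
Bouguer slab correction = 0.04193 × 1.90 × 605.0 = 48.20 mGal
Simple Bouguer anomaly = -34.50 − (48.20) = -82.70 mGal

-82.7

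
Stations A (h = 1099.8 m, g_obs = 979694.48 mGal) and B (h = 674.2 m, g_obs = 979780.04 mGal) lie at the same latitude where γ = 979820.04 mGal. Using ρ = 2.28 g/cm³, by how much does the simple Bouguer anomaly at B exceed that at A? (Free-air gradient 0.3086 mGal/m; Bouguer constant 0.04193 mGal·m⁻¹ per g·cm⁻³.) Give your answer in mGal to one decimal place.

Δg_SB(A) = 979694.48 − 979820.04 + 0.3086×1099.8 − 0.04193×2.28×1099.8 = 108.70 mGal
Δg_SB(B) = 979780.04 − 979820.04 + 0.3086×674.2 − 0.04193×2.28×674.2 = 103.60 mGal
Difference = 103.60 − (108.70) = -5.10 mGal

-5.1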